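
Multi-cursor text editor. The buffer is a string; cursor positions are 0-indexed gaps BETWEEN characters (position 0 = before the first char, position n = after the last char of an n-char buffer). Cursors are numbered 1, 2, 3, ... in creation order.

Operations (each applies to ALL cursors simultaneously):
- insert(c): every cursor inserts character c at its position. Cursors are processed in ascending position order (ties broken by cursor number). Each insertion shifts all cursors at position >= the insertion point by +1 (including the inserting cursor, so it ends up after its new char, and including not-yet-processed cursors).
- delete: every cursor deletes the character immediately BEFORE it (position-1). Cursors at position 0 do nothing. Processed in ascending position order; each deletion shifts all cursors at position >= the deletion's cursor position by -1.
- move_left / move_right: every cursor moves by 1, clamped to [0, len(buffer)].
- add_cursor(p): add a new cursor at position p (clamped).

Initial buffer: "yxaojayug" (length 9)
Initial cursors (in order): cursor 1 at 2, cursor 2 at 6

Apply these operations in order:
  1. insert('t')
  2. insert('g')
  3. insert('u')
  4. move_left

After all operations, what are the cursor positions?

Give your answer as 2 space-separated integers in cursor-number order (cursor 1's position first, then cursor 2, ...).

After op 1 (insert('t')): buffer="yxtaojatyug" (len 11), cursors c1@3 c2@8, authorship ..1....2...
After op 2 (insert('g')): buffer="yxtgaojatgyug" (len 13), cursors c1@4 c2@10, authorship ..11....22...
After op 3 (insert('u')): buffer="yxtguaojatguyug" (len 15), cursors c1@5 c2@12, authorship ..111....222...
After op 4 (move_left): buffer="yxtguaojatguyug" (len 15), cursors c1@4 c2@11, authorship ..111....222...

Answer: 4 11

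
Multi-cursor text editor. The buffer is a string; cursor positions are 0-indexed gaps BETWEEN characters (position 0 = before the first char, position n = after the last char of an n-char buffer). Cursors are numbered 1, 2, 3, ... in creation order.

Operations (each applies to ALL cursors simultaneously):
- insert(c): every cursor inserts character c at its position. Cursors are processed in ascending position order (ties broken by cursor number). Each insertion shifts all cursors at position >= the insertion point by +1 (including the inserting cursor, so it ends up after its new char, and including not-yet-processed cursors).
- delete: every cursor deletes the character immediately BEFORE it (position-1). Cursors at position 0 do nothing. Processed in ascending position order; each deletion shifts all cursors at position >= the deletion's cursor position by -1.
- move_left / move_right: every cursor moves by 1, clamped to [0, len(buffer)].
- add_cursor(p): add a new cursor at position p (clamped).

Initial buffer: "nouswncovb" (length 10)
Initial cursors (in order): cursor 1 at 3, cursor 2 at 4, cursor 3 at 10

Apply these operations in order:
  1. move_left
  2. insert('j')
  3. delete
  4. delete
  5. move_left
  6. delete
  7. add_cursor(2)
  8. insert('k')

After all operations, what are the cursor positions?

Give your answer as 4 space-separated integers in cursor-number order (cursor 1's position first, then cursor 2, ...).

Answer: 2 2 8 5

Derivation:
After op 1 (move_left): buffer="nouswncovb" (len 10), cursors c1@2 c2@3 c3@9, authorship ..........
After op 2 (insert('j')): buffer="nojujswncovjb" (len 13), cursors c1@3 c2@5 c3@12, authorship ..1.2......3.
After op 3 (delete): buffer="nouswncovb" (len 10), cursors c1@2 c2@3 c3@9, authorship ..........
After op 4 (delete): buffer="nswncob" (len 7), cursors c1@1 c2@1 c3@6, authorship .......
After op 5 (move_left): buffer="nswncob" (len 7), cursors c1@0 c2@0 c3@5, authorship .......
After op 6 (delete): buffer="nswnob" (len 6), cursors c1@0 c2@0 c3@4, authorship ......
After op 7 (add_cursor(2)): buffer="nswnob" (len 6), cursors c1@0 c2@0 c4@2 c3@4, authorship ......
After op 8 (insert('k')): buffer="kknskwnkob" (len 10), cursors c1@2 c2@2 c4@5 c3@8, authorship 12..4..3..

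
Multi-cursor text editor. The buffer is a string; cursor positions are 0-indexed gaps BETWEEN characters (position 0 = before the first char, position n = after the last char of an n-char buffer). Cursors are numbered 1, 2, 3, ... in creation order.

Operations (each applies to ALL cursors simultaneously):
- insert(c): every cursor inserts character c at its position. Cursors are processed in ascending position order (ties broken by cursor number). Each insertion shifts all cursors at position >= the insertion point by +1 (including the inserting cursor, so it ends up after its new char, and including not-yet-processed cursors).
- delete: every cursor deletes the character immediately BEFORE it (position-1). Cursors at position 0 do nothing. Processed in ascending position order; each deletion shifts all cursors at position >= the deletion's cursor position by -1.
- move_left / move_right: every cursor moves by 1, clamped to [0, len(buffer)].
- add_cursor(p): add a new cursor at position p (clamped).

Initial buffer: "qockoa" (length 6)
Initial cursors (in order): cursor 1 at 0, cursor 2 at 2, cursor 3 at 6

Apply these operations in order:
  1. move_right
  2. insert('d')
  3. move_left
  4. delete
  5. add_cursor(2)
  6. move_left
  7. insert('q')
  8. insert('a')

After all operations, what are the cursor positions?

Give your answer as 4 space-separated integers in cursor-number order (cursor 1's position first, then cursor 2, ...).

Answer: 2 7 12 7

Derivation:
After op 1 (move_right): buffer="qockoa" (len 6), cursors c1@1 c2@3 c3@6, authorship ......
After op 2 (insert('d')): buffer="qdocdkoad" (len 9), cursors c1@2 c2@5 c3@9, authorship .1..2...3
After op 3 (move_left): buffer="qdocdkoad" (len 9), cursors c1@1 c2@4 c3@8, authorship .1..2...3
After op 4 (delete): buffer="dodkod" (len 6), cursors c1@0 c2@2 c3@5, authorship 1.2..3
After op 5 (add_cursor(2)): buffer="dodkod" (len 6), cursors c1@0 c2@2 c4@2 c3@5, authorship 1.2..3
After op 6 (move_left): buffer="dodkod" (len 6), cursors c1@0 c2@1 c4@1 c3@4, authorship 1.2..3
After op 7 (insert('q')): buffer="qdqqodkqod" (len 10), cursors c1@1 c2@4 c4@4 c3@8, authorship 1124.2.3.3
After op 8 (insert('a')): buffer="qadqqaaodkqaod" (len 14), cursors c1@2 c2@7 c4@7 c3@12, authorship 1112424.2.33.3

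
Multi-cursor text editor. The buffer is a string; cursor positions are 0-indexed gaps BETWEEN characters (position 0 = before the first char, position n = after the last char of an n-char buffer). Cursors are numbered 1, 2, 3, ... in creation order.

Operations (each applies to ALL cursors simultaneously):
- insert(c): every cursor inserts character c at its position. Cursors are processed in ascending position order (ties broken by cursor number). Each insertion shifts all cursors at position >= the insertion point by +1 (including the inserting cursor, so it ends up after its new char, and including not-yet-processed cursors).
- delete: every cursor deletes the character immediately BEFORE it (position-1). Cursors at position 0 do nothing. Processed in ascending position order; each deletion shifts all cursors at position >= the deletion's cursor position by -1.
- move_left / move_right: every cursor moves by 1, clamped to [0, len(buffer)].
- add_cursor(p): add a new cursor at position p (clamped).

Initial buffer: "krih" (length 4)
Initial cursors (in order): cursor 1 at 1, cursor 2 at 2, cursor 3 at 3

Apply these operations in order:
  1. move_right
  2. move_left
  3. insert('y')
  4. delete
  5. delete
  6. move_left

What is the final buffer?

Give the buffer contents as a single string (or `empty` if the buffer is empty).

After op 1 (move_right): buffer="krih" (len 4), cursors c1@2 c2@3 c3@4, authorship ....
After op 2 (move_left): buffer="krih" (len 4), cursors c1@1 c2@2 c3@3, authorship ....
After op 3 (insert('y')): buffer="kyryiyh" (len 7), cursors c1@2 c2@4 c3@6, authorship .1.2.3.
After op 4 (delete): buffer="krih" (len 4), cursors c1@1 c2@2 c3@3, authorship ....
After op 5 (delete): buffer="h" (len 1), cursors c1@0 c2@0 c3@0, authorship .
After op 6 (move_left): buffer="h" (len 1), cursors c1@0 c2@0 c3@0, authorship .

Answer: h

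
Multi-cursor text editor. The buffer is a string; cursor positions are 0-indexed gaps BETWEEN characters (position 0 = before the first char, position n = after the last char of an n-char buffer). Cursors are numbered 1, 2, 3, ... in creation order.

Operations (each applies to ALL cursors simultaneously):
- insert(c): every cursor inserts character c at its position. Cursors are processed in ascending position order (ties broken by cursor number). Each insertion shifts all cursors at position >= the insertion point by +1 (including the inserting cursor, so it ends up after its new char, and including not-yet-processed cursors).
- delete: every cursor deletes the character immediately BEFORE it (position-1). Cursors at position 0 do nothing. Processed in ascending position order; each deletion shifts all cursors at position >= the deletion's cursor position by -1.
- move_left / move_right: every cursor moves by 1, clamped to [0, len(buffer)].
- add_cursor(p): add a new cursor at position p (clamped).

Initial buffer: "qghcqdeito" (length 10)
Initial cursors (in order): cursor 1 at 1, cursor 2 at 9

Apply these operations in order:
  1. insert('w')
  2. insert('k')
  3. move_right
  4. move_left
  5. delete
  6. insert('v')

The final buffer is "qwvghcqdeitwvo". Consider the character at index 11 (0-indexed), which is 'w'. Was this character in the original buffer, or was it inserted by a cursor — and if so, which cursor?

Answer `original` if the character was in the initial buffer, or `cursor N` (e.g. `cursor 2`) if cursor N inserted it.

Answer: cursor 2

Derivation:
After op 1 (insert('w')): buffer="qwghcqdeitwo" (len 12), cursors c1@2 c2@11, authorship .1........2.
After op 2 (insert('k')): buffer="qwkghcqdeitwko" (len 14), cursors c1@3 c2@13, authorship .11........22.
After op 3 (move_right): buffer="qwkghcqdeitwko" (len 14), cursors c1@4 c2@14, authorship .11........22.
After op 4 (move_left): buffer="qwkghcqdeitwko" (len 14), cursors c1@3 c2@13, authorship .11........22.
After op 5 (delete): buffer="qwghcqdeitwo" (len 12), cursors c1@2 c2@11, authorship .1........2.
After op 6 (insert('v')): buffer="qwvghcqdeitwvo" (len 14), cursors c1@3 c2@13, authorship .11........22.
Authorship (.=original, N=cursor N): . 1 1 . . . . . . . . 2 2 .
Index 11: author = 2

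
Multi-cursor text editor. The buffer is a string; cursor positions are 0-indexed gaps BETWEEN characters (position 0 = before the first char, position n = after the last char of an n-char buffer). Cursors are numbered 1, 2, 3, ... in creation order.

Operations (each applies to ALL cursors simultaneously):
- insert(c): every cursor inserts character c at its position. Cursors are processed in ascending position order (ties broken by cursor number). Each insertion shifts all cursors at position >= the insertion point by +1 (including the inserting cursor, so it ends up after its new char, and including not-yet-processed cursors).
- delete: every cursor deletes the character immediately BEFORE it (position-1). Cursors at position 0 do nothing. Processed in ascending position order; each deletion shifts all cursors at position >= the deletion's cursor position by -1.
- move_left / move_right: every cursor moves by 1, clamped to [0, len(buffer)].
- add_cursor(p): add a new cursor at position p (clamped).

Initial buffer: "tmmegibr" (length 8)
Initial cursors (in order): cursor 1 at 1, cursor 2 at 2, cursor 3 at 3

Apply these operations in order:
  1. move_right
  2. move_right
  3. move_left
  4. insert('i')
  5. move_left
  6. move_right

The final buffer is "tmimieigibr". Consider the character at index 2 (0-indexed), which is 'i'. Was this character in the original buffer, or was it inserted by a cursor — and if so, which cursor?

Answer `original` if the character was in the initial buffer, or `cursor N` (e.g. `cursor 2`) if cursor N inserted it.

After op 1 (move_right): buffer="tmmegibr" (len 8), cursors c1@2 c2@3 c3@4, authorship ........
After op 2 (move_right): buffer="tmmegibr" (len 8), cursors c1@3 c2@4 c3@5, authorship ........
After op 3 (move_left): buffer="tmmegibr" (len 8), cursors c1@2 c2@3 c3@4, authorship ........
After op 4 (insert('i')): buffer="tmimieigibr" (len 11), cursors c1@3 c2@5 c3@7, authorship ..1.2.3....
After op 5 (move_left): buffer="tmimieigibr" (len 11), cursors c1@2 c2@4 c3@6, authorship ..1.2.3....
After op 6 (move_right): buffer="tmimieigibr" (len 11), cursors c1@3 c2@5 c3@7, authorship ..1.2.3....
Authorship (.=original, N=cursor N): . . 1 . 2 . 3 . . . .
Index 2: author = 1

Answer: cursor 1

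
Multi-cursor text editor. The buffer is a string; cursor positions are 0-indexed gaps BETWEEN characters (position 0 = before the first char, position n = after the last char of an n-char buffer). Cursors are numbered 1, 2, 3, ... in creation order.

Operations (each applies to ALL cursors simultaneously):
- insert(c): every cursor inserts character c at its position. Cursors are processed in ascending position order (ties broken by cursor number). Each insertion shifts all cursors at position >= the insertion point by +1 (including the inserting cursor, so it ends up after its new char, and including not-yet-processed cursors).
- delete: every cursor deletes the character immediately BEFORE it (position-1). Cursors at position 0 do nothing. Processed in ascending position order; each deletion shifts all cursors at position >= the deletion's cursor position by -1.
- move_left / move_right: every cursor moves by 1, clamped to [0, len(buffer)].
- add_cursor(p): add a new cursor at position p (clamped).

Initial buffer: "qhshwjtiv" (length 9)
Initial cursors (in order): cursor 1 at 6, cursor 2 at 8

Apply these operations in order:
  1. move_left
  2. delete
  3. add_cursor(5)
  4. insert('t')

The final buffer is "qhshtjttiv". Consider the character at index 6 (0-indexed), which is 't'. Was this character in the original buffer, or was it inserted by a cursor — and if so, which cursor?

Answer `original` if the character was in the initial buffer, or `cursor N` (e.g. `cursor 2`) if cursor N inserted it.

Answer: cursor 2

Derivation:
After op 1 (move_left): buffer="qhshwjtiv" (len 9), cursors c1@5 c2@7, authorship .........
After op 2 (delete): buffer="qhshjiv" (len 7), cursors c1@4 c2@5, authorship .......
After op 3 (add_cursor(5)): buffer="qhshjiv" (len 7), cursors c1@4 c2@5 c3@5, authorship .......
After op 4 (insert('t')): buffer="qhshtjttiv" (len 10), cursors c1@5 c2@8 c3@8, authorship ....1.23..
Authorship (.=original, N=cursor N): . . . . 1 . 2 3 . .
Index 6: author = 2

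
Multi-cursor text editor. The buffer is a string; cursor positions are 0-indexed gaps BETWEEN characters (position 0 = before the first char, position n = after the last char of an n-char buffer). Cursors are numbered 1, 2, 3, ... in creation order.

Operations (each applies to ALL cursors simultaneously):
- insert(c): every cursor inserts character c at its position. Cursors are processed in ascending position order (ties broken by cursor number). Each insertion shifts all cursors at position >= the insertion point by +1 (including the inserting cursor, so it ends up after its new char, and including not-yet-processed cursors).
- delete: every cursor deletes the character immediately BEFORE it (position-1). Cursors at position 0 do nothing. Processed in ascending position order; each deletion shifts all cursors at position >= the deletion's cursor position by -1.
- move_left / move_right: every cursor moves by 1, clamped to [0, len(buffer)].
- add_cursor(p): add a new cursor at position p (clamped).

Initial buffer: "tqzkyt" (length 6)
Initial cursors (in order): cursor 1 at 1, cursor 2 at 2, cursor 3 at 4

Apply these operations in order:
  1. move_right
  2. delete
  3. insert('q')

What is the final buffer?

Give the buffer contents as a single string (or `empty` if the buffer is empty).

After op 1 (move_right): buffer="tqzkyt" (len 6), cursors c1@2 c2@3 c3@5, authorship ......
After op 2 (delete): buffer="tkt" (len 3), cursors c1@1 c2@1 c3@2, authorship ...
After op 3 (insert('q')): buffer="tqqkqt" (len 6), cursors c1@3 c2@3 c3@5, authorship .12.3.

Answer: tqqkqt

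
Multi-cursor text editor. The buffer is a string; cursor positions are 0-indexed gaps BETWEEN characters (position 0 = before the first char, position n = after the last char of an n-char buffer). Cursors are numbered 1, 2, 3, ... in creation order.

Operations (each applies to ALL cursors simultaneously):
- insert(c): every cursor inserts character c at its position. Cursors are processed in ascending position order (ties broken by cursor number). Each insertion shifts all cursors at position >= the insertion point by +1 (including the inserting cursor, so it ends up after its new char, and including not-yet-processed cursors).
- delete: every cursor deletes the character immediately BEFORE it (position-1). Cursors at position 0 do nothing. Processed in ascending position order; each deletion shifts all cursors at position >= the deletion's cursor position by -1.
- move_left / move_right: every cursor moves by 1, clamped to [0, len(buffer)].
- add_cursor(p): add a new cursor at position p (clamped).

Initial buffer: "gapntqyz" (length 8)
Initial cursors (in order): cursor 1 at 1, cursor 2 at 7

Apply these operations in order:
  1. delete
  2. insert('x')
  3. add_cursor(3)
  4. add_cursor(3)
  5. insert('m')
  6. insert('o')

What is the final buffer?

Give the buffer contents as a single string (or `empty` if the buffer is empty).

Answer: xmoapmmoontqxmoz

Derivation:
After op 1 (delete): buffer="apntqz" (len 6), cursors c1@0 c2@5, authorship ......
After op 2 (insert('x')): buffer="xapntqxz" (len 8), cursors c1@1 c2@7, authorship 1.....2.
After op 3 (add_cursor(3)): buffer="xapntqxz" (len 8), cursors c1@1 c3@3 c2@7, authorship 1.....2.
After op 4 (add_cursor(3)): buffer="xapntqxz" (len 8), cursors c1@1 c3@3 c4@3 c2@7, authorship 1.....2.
After op 5 (insert('m')): buffer="xmapmmntqxmz" (len 12), cursors c1@2 c3@6 c4@6 c2@11, authorship 11..34...22.
After op 6 (insert('o')): buffer="xmoapmmoontqxmoz" (len 16), cursors c1@3 c3@9 c4@9 c2@15, authorship 111..3434...222.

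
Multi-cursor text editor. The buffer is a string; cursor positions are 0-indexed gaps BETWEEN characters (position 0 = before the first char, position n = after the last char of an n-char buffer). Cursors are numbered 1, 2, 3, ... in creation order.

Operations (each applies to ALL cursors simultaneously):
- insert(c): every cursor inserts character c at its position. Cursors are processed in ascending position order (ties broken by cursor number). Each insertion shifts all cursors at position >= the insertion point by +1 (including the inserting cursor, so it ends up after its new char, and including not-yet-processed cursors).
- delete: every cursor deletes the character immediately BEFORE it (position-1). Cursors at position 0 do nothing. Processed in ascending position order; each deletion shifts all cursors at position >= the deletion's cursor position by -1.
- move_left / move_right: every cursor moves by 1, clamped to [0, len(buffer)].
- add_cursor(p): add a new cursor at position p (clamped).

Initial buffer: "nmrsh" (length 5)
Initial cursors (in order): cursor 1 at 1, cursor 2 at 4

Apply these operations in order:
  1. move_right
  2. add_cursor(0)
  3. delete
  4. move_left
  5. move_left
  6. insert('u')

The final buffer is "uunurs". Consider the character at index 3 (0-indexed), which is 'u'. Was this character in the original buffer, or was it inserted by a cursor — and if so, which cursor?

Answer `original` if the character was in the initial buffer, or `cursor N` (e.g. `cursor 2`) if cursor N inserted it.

Answer: cursor 2

Derivation:
After op 1 (move_right): buffer="nmrsh" (len 5), cursors c1@2 c2@5, authorship .....
After op 2 (add_cursor(0)): buffer="nmrsh" (len 5), cursors c3@0 c1@2 c2@5, authorship .....
After op 3 (delete): buffer="nrs" (len 3), cursors c3@0 c1@1 c2@3, authorship ...
After op 4 (move_left): buffer="nrs" (len 3), cursors c1@0 c3@0 c2@2, authorship ...
After op 5 (move_left): buffer="nrs" (len 3), cursors c1@0 c3@0 c2@1, authorship ...
After op 6 (insert('u')): buffer="uunurs" (len 6), cursors c1@2 c3@2 c2@4, authorship 13.2..
Authorship (.=original, N=cursor N): 1 3 . 2 . .
Index 3: author = 2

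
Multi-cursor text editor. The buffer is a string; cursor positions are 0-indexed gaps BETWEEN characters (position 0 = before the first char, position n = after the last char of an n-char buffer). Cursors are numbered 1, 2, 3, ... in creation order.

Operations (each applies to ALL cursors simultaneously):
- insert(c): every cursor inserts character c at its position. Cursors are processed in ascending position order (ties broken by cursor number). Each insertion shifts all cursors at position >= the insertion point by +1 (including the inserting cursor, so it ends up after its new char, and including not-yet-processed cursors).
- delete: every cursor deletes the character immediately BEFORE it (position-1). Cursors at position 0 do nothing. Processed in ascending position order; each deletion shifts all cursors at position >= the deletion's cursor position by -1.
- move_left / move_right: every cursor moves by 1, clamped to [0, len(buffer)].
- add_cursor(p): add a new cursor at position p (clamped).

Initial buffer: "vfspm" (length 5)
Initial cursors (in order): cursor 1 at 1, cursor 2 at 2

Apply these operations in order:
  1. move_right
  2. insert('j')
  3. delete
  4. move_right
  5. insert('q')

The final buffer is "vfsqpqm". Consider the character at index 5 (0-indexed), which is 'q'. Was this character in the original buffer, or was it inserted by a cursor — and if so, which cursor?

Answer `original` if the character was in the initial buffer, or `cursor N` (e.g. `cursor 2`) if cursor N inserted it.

Answer: cursor 2

Derivation:
After op 1 (move_right): buffer="vfspm" (len 5), cursors c1@2 c2@3, authorship .....
After op 2 (insert('j')): buffer="vfjsjpm" (len 7), cursors c1@3 c2@5, authorship ..1.2..
After op 3 (delete): buffer="vfspm" (len 5), cursors c1@2 c2@3, authorship .....
After op 4 (move_right): buffer="vfspm" (len 5), cursors c1@3 c2@4, authorship .....
After op 5 (insert('q')): buffer="vfsqpqm" (len 7), cursors c1@4 c2@6, authorship ...1.2.
Authorship (.=original, N=cursor N): . . . 1 . 2 .
Index 5: author = 2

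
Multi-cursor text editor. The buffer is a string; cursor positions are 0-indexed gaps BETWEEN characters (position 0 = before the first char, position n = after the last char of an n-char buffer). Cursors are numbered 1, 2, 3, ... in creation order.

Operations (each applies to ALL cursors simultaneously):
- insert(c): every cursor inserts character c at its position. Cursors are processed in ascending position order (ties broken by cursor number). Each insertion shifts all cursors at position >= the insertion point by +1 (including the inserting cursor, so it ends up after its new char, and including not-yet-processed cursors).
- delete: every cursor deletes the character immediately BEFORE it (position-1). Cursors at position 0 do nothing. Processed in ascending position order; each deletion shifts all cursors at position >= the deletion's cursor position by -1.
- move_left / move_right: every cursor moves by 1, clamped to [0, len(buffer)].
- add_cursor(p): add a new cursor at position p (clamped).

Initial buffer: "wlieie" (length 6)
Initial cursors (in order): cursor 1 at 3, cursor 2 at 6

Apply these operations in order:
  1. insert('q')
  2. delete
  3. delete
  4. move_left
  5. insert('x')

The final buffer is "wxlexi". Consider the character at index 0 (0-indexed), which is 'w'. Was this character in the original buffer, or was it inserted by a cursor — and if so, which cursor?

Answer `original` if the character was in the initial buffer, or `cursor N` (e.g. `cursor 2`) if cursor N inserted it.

After op 1 (insert('q')): buffer="wliqeieq" (len 8), cursors c1@4 c2@8, authorship ...1...2
After op 2 (delete): buffer="wlieie" (len 6), cursors c1@3 c2@6, authorship ......
After op 3 (delete): buffer="wlei" (len 4), cursors c1@2 c2@4, authorship ....
After op 4 (move_left): buffer="wlei" (len 4), cursors c1@1 c2@3, authorship ....
After op 5 (insert('x')): buffer="wxlexi" (len 6), cursors c1@2 c2@5, authorship .1..2.
Authorship (.=original, N=cursor N): . 1 . . 2 .
Index 0: author = original

Answer: original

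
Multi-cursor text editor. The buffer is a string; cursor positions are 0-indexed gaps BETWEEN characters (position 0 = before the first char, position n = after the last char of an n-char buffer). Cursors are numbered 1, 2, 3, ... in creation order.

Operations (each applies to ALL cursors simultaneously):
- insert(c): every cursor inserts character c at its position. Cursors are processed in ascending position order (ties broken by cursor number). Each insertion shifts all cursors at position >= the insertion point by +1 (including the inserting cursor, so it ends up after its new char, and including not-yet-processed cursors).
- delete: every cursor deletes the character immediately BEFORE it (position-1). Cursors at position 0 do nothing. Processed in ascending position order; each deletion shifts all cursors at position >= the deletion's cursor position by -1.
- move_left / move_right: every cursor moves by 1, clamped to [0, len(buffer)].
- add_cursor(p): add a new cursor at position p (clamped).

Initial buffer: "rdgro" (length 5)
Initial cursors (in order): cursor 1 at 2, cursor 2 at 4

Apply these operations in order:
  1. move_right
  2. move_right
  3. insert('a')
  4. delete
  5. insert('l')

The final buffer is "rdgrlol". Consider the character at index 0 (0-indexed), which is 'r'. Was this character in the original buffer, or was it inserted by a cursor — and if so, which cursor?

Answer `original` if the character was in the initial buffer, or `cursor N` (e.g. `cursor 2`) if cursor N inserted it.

Answer: original

Derivation:
After op 1 (move_right): buffer="rdgro" (len 5), cursors c1@3 c2@5, authorship .....
After op 2 (move_right): buffer="rdgro" (len 5), cursors c1@4 c2@5, authorship .....
After op 3 (insert('a')): buffer="rdgraoa" (len 7), cursors c1@5 c2@7, authorship ....1.2
After op 4 (delete): buffer="rdgro" (len 5), cursors c1@4 c2@5, authorship .....
After op 5 (insert('l')): buffer="rdgrlol" (len 7), cursors c1@5 c2@7, authorship ....1.2
Authorship (.=original, N=cursor N): . . . . 1 . 2
Index 0: author = original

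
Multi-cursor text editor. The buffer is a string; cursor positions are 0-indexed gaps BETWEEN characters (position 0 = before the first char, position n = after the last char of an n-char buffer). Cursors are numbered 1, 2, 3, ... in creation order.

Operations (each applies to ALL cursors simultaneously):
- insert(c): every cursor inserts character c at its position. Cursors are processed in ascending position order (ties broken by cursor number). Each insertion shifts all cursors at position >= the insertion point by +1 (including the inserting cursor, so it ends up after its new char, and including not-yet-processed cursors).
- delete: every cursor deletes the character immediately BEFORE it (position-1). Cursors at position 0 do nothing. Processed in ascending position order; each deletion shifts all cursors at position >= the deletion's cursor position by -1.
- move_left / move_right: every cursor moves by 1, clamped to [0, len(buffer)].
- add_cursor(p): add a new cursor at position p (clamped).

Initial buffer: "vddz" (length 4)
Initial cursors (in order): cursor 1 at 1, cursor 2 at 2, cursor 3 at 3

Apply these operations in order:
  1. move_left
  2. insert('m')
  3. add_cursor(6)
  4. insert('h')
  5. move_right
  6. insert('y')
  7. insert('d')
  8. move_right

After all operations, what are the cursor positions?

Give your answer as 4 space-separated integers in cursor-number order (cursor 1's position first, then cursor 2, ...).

After op 1 (move_left): buffer="vddz" (len 4), cursors c1@0 c2@1 c3@2, authorship ....
After op 2 (insert('m')): buffer="mvmdmdz" (len 7), cursors c1@1 c2@3 c3@5, authorship 1.2.3..
After op 3 (add_cursor(6)): buffer="mvmdmdz" (len 7), cursors c1@1 c2@3 c3@5 c4@6, authorship 1.2.3..
After op 4 (insert('h')): buffer="mhvmhdmhdhz" (len 11), cursors c1@2 c2@5 c3@8 c4@10, authorship 11.22.33.4.
After op 5 (move_right): buffer="mhvmhdmhdhz" (len 11), cursors c1@3 c2@6 c3@9 c4@11, authorship 11.22.33.4.
After op 6 (insert('y')): buffer="mhvymhdymhdyhzy" (len 15), cursors c1@4 c2@8 c3@12 c4@15, authorship 11.122.233.34.4
After op 7 (insert('d')): buffer="mhvydmhdydmhdydhzyd" (len 19), cursors c1@5 c2@10 c3@15 c4@19, authorship 11.1122.2233.334.44
After op 8 (move_right): buffer="mhvydmhdydmhdydhzyd" (len 19), cursors c1@6 c2@11 c3@16 c4@19, authorship 11.1122.2233.334.44

Answer: 6 11 16 19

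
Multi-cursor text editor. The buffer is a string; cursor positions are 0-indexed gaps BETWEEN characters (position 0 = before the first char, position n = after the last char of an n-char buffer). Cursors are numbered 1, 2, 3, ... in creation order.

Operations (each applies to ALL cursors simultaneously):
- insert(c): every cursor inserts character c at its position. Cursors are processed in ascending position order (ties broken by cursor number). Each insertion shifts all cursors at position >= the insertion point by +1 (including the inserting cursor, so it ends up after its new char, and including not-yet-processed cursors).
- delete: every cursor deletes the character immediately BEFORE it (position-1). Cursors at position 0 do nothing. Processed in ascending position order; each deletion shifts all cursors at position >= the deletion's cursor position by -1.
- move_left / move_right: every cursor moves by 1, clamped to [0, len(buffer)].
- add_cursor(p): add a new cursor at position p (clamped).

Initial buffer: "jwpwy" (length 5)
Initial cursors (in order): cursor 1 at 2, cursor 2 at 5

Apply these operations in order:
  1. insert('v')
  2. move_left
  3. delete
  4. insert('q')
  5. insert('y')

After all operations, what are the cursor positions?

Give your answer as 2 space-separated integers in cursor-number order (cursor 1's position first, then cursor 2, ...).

Answer: 3 8

Derivation:
After op 1 (insert('v')): buffer="jwvpwyv" (len 7), cursors c1@3 c2@7, authorship ..1...2
After op 2 (move_left): buffer="jwvpwyv" (len 7), cursors c1@2 c2@6, authorship ..1...2
After op 3 (delete): buffer="jvpwv" (len 5), cursors c1@1 c2@4, authorship .1..2
After op 4 (insert('q')): buffer="jqvpwqv" (len 7), cursors c1@2 c2@6, authorship .11..22
After op 5 (insert('y')): buffer="jqyvpwqyv" (len 9), cursors c1@3 c2@8, authorship .111..222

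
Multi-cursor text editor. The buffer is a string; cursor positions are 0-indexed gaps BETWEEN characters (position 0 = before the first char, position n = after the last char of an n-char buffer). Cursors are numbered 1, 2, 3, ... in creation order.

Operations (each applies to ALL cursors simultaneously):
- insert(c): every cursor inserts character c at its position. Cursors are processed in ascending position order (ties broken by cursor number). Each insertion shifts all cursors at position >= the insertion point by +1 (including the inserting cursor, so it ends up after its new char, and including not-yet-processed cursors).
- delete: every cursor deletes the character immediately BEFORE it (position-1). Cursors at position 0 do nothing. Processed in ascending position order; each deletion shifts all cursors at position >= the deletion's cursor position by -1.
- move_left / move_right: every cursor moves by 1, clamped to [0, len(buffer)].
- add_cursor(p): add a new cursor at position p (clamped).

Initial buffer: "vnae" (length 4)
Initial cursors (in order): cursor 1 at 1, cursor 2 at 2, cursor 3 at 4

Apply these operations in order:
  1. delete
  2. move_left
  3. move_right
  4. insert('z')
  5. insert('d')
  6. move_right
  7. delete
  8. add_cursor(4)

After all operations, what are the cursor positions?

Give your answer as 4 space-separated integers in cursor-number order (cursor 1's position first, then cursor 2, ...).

After op 1 (delete): buffer="a" (len 1), cursors c1@0 c2@0 c3@1, authorship .
After op 2 (move_left): buffer="a" (len 1), cursors c1@0 c2@0 c3@0, authorship .
After op 3 (move_right): buffer="a" (len 1), cursors c1@1 c2@1 c3@1, authorship .
After op 4 (insert('z')): buffer="azzz" (len 4), cursors c1@4 c2@4 c3@4, authorship .123
After op 5 (insert('d')): buffer="azzzddd" (len 7), cursors c1@7 c2@7 c3@7, authorship .123123
After op 6 (move_right): buffer="azzzddd" (len 7), cursors c1@7 c2@7 c3@7, authorship .123123
After op 7 (delete): buffer="azzz" (len 4), cursors c1@4 c2@4 c3@4, authorship .123
After op 8 (add_cursor(4)): buffer="azzz" (len 4), cursors c1@4 c2@4 c3@4 c4@4, authorship .123

Answer: 4 4 4 4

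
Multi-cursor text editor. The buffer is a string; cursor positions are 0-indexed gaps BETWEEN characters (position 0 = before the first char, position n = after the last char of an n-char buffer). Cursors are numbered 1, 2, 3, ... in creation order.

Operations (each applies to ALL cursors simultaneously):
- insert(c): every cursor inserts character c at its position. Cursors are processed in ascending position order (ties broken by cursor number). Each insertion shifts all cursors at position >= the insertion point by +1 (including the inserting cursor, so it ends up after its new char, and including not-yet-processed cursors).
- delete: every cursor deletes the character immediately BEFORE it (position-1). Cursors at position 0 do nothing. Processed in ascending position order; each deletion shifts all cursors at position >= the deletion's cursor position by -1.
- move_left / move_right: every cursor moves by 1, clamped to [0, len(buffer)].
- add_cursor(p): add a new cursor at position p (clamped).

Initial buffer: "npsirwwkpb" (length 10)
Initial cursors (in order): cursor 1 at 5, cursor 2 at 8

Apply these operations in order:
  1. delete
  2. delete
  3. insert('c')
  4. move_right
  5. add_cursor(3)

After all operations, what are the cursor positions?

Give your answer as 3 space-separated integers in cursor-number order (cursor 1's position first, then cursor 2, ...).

Answer: 5 7 3

Derivation:
After op 1 (delete): buffer="npsiwwpb" (len 8), cursors c1@4 c2@6, authorship ........
After op 2 (delete): buffer="npswpb" (len 6), cursors c1@3 c2@4, authorship ......
After op 3 (insert('c')): buffer="npscwcpb" (len 8), cursors c1@4 c2@6, authorship ...1.2..
After op 4 (move_right): buffer="npscwcpb" (len 8), cursors c1@5 c2@7, authorship ...1.2..
After op 5 (add_cursor(3)): buffer="npscwcpb" (len 8), cursors c3@3 c1@5 c2@7, authorship ...1.2..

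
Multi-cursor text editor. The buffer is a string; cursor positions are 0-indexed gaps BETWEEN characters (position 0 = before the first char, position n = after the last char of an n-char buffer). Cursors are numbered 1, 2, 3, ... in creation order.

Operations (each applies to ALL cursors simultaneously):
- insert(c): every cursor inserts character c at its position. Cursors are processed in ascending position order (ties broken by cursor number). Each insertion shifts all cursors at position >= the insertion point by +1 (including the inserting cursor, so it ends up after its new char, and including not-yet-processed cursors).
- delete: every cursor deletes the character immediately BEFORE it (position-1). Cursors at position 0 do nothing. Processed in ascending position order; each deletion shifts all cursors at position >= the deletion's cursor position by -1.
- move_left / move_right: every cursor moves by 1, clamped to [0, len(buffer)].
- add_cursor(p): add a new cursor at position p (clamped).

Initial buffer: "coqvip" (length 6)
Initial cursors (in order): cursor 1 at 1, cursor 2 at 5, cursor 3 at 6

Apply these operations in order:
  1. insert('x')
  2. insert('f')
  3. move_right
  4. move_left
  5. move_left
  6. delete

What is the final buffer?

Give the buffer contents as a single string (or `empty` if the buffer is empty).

Answer: cfoqvifxf

Derivation:
After op 1 (insert('x')): buffer="cxoqvixpx" (len 9), cursors c1@2 c2@7 c3@9, authorship .1....2.3
After op 2 (insert('f')): buffer="cxfoqvixfpxf" (len 12), cursors c1@3 c2@9 c3@12, authorship .11....22.33
After op 3 (move_right): buffer="cxfoqvixfpxf" (len 12), cursors c1@4 c2@10 c3@12, authorship .11....22.33
After op 4 (move_left): buffer="cxfoqvixfpxf" (len 12), cursors c1@3 c2@9 c3@11, authorship .11....22.33
After op 5 (move_left): buffer="cxfoqvixfpxf" (len 12), cursors c1@2 c2@8 c3@10, authorship .11....22.33
After op 6 (delete): buffer="cfoqvifxf" (len 9), cursors c1@1 c2@6 c3@7, authorship .1....233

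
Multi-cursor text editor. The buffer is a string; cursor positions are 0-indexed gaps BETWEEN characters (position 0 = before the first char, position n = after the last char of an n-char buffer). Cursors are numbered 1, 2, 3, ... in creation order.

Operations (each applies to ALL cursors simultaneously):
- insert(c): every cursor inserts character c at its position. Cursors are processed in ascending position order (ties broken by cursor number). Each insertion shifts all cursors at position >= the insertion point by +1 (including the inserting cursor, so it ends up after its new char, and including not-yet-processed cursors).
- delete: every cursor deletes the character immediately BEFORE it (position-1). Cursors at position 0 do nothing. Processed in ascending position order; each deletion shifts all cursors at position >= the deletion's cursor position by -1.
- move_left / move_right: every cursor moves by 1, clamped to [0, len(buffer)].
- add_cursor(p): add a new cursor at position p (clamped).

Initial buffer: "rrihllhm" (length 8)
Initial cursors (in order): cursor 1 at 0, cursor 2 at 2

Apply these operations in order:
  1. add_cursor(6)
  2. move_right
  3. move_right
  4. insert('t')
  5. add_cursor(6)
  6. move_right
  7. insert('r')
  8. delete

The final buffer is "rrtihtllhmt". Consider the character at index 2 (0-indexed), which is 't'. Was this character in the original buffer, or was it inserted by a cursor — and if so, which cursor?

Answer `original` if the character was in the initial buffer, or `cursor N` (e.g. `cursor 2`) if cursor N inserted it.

After op 1 (add_cursor(6)): buffer="rrihllhm" (len 8), cursors c1@0 c2@2 c3@6, authorship ........
After op 2 (move_right): buffer="rrihllhm" (len 8), cursors c1@1 c2@3 c3@7, authorship ........
After op 3 (move_right): buffer="rrihllhm" (len 8), cursors c1@2 c2@4 c3@8, authorship ........
After op 4 (insert('t')): buffer="rrtihtllhmt" (len 11), cursors c1@3 c2@6 c3@11, authorship ..1..2....3
After op 5 (add_cursor(6)): buffer="rrtihtllhmt" (len 11), cursors c1@3 c2@6 c4@6 c3@11, authorship ..1..2....3
After op 6 (move_right): buffer="rrtihtllhmt" (len 11), cursors c1@4 c2@7 c4@7 c3@11, authorship ..1..2....3
After op 7 (insert('r')): buffer="rrtirhtlrrlhmtr" (len 15), cursors c1@5 c2@10 c4@10 c3@15, authorship ..1.1.2.24...33
After op 8 (delete): buffer="rrtihtllhmt" (len 11), cursors c1@4 c2@7 c4@7 c3@11, authorship ..1..2....3
Authorship (.=original, N=cursor N): . . 1 . . 2 . . . . 3
Index 2: author = 1

Answer: cursor 1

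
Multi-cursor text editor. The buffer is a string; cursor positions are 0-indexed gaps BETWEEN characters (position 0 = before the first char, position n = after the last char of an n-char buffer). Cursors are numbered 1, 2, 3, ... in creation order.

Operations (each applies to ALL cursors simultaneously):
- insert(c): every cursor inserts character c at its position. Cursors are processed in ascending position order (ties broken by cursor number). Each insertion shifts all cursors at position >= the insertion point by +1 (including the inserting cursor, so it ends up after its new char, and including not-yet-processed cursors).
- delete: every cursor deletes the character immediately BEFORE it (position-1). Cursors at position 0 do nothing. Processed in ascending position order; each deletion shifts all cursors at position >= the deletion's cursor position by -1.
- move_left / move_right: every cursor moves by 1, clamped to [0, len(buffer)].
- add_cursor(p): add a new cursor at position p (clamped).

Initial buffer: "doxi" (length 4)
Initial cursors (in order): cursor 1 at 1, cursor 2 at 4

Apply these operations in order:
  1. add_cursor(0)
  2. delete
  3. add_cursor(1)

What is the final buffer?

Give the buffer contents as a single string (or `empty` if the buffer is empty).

After op 1 (add_cursor(0)): buffer="doxi" (len 4), cursors c3@0 c1@1 c2@4, authorship ....
After op 2 (delete): buffer="ox" (len 2), cursors c1@0 c3@0 c2@2, authorship ..
After op 3 (add_cursor(1)): buffer="ox" (len 2), cursors c1@0 c3@0 c4@1 c2@2, authorship ..

Answer: ox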